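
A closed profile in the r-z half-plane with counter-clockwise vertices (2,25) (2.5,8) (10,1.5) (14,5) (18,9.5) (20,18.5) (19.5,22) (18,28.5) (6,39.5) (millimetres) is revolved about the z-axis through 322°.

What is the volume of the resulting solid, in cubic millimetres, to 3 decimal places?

Volume = 27156.233 mm³

Profile (r,z), 9 vertices: (2,25) (2.5,8) (10,1.5) (14,5) (18,9.5) (20,18.5) (19.5,22) (18,28.5) (6,39.5)
edge 0: (2,25)→(2.5,8)  cross = 2·8 − 2.5·25 = -46.5000; (r_i+r_j)·cross = 4.5·-46.5000 = -209.2500
edge 1: (2.5,8)→(10,1.5)  cross = 2.5·1.5 − 10·8 = -76.2500; (r_i+r_j)·cross = 12.5·-76.2500 = -953.1250
edge 2: (10,1.5)→(14,5)  cross = 10·5 − 14·1.5 = 29.0000; (r_i+r_j)·cross = 24·29.0000 = 696.0000
edge 3: (14,5)→(18,9.5)  cross = 14·9.5 − 18·5 = 43.0000; (r_i+r_j)·cross = 32·43.0000 = 1376.0000
edge 4: (18,9.5)→(20,18.5)  cross = 18·18.5 − 20·9.5 = 143.0000; (r_i+r_j)·cross = 38·143.0000 = 5434.0000
edge 5: (20,18.5)→(19.5,22)  cross = 20·22 − 19.5·18.5 = 79.2500; (r_i+r_j)·cross = 39.5·79.2500 = 3130.3750
edge 6: (19.5,22)→(18,28.5)  cross = 19.5·28.5 − 18·22 = 159.7500; (r_i+r_j)·cross = 37.5·159.7500 = 5990.6250
edge 7: (18,28.5)→(6,39.5)  cross = 18·39.5 − 6·28.5 = 540.0000; (r_i+r_j)·cross = 24·540.0000 = 12960.0000
edge 8: (6,39.5)→(2,25)  cross = 6·25 − 2·39.5 = 71.0000; (r_i+r_j)·cross = 8·71.0000 = 568.0000
Σcross = 942.2500 → A = |Σcross|/2 = 471.1250 mm²
Σ(r_i+r_j)·cross = 28992.6250 → first moment M = |Σ|/6 = 4832.1042
R_c = M/A = 4832.1042/471.1250 = 10.2565 mm
θ = 322° = 5.619960 rad
V = θ·R_c·A = 5.619960·10.2565·471.1250 = 27156.233 mm³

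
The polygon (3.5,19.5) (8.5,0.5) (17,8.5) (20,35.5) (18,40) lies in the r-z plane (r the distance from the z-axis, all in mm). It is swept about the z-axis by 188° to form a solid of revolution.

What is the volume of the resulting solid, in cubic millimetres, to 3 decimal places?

Volume = 14410.909 mm³

Profile (r,z), 5 vertices: (3.5,19.5) (8.5,0.5) (17,8.5) (20,35.5) (18,40)
edge 0: (3.5,19.5)→(8.5,0.5)  cross = 3.5·0.5 − 8.5·19.5 = -164.0000; (r_i+r_j)·cross = 12·-164.0000 = -1968.0000
edge 1: (8.5,0.5)→(17,8.5)  cross = 8.5·8.5 − 17·0.5 = 63.7500; (r_i+r_j)·cross = 25.5·63.7500 = 1625.6250
edge 2: (17,8.5)→(20,35.5)  cross = 17·35.5 − 20·8.5 = 433.5000; (r_i+r_j)·cross = 37·433.5000 = 16039.5000
edge 3: (20,35.5)→(18,40)  cross = 20·40 − 18·35.5 = 161.0000; (r_i+r_j)·cross = 38·161.0000 = 6118.0000
edge 4: (18,40)→(3.5,19.5)  cross = 18·19.5 − 3.5·40 = 211.0000; (r_i+r_j)·cross = 21.5·211.0000 = 4536.5000
Σcross = 705.2500 → A = |Σcross|/2 = 352.6250 mm²
Σ(r_i+r_j)·cross = 26351.6250 → first moment M = |Σ|/6 = 4391.9375
R_c = M/A = 4391.9375/352.6250 = 12.4550 mm
θ = 188° = 3.281219 rad
V = θ·R_c·A = 3.281219·12.4550·352.6250 = 14410.909 mm³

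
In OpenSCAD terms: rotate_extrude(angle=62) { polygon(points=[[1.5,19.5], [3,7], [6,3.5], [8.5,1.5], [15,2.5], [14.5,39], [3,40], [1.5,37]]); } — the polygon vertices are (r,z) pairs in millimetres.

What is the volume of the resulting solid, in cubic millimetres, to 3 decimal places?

Profile (r,z), 8 vertices: (1.5,19.5) (3,7) (6,3.5) (8.5,1.5) (15,2.5) (14.5,39) (3,40) (1.5,37)
edge 0: (1.5,19.5)→(3,7)  cross = 1.5·7 − 3·19.5 = -48.0000; (r_i+r_j)·cross = 4.5·-48.0000 = -216.0000
edge 1: (3,7)→(6,3.5)  cross = 3·3.5 − 6·7 = -31.5000; (r_i+r_j)·cross = 9·-31.5000 = -283.5000
edge 2: (6,3.5)→(8.5,1.5)  cross = 6·1.5 − 8.5·3.5 = -20.7500; (r_i+r_j)·cross = 14.5·-20.7500 = -300.8750
edge 3: (8.5,1.5)→(15,2.5)  cross = 8.5·2.5 − 15·1.5 = -1.2500; (r_i+r_j)·cross = 23.5·-1.2500 = -29.3750
edge 4: (15,2.5)→(14.5,39)  cross = 15·39 − 14.5·2.5 = 548.7500; (r_i+r_j)·cross = 29.5·548.7500 = 16188.1250
edge 5: (14.5,39)→(3,40)  cross = 14.5·40 − 3·39 = 463.0000; (r_i+r_j)·cross = 17.5·463.0000 = 8102.5000
edge 6: (3,40)→(1.5,37)  cross = 3·37 − 1.5·40 = 51.0000; (r_i+r_j)·cross = 4.5·51.0000 = 229.5000
edge 7: (1.5,37)→(1.5,19.5)  cross = 1.5·19.5 − 1.5·37 = -26.2500; (r_i+r_j)·cross = 3·-26.2500 = -78.7500
Σcross = 935.0000 → A = |Σcross|/2 = 467.5000 mm²
Σ(r_i+r_j)·cross = 23611.6250 → first moment M = |Σ|/6 = 3935.2708
R_c = M/A = 3935.2708/467.5000 = 8.4177 mm
θ = 62° = 1.082104 rad
V = θ·R_c·A = 1.082104·8.4177·467.5000 = 4258.373 mm³

Volume = 4258.373 mm³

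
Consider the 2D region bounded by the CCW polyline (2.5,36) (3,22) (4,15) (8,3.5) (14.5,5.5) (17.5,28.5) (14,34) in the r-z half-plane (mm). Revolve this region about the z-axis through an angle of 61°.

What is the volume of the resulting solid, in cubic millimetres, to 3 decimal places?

Profile (r,z), 7 vertices: (2.5,36) (3,22) (4,15) (8,3.5) (14.5,5.5) (17.5,28.5) (14,34)
edge 0: (2.5,36)→(3,22)  cross = 2.5·22 − 3·36 = -53.0000; (r_i+r_j)·cross = 5.5·-53.0000 = -291.5000
edge 1: (3,22)→(4,15)  cross = 3·15 − 4·22 = -43.0000; (r_i+r_j)·cross = 7·-43.0000 = -301.0000
edge 2: (4,15)→(8,3.5)  cross = 4·3.5 − 8·15 = -106.0000; (r_i+r_j)·cross = 12·-106.0000 = -1272.0000
edge 3: (8,3.5)→(14.5,5.5)  cross = 8·5.5 − 14.5·3.5 = -6.7500; (r_i+r_j)·cross = 22.5·-6.7500 = -151.8750
edge 4: (14.5,5.5)→(17.5,28.5)  cross = 14.5·28.5 − 17.5·5.5 = 317.0000; (r_i+r_j)·cross = 32·317.0000 = 10144.0000
edge 5: (17.5,28.5)→(14,34)  cross = 17.5·34 − 14·28.5 = 196.0000; (r_i+r_j)·cross = 31.5·196.0000 = 6174.0000
edge 6: (14,34)→(2.5,36)  cross = 14·36 − 2.5·34 = 419.0000; (r_i+r_j)·cross = 16.5·419.0000 = 6913.5000
Σcross = 723.2500 → A = |Σcross|/2 = 361.6250 mm²
Σ(r_i+r_j)·cross = 21215.1250 → first moment M = |Σ|/6 = 3535.8542
R_c = M/A = 3535.8542/361.6250 = 9.7777 mm
θ = 61° = 1.064651 rad
V = θ·R_c·A = 1.064651·9.7777·361.6250 = 3764.450 mm³

Volume = 3764.450 mm³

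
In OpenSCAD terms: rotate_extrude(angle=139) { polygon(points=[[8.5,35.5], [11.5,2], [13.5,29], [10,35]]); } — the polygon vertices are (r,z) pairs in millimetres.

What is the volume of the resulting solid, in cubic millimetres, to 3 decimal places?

Volume = 2098.497 mm³

Profile (r,z), 4 vertices: (8.5,35.5) (11.5,2) (13.5,29) (10,35)
edge 0: (8.5,35.5)→(11.5,2)  cross = 8.5·2 − 11.5·35.5 = -391.2500; (r_i+r_j)·cross = 20·-391.2500 = -7825.0000
edge 1: (11.5,2)→(13.5,29)  cross = 11.5·29 − 13.5·2 = 306.5000; (r_i+r_j)·cross = 25·306.5000 = 7662.5000
edge 2: (13.5,29)→(10,35)  cross = 13.5·35 − 10·29 = 182.5000; (r_i+r_j)·cross = 23.5·182.5000 = 4288.7500
edge 3: (10,35)→(8.5,35.5)  cross = 10·35.5 − 8.5·35 = 57.5000; (r_i+r_j)·cross = 18.5·57.5000 = 1063.7500
Σcross = 155.2500 → A = |Σcross|/2 = 77.6250 mm²
Σ(r_i+r_j)·cross = 5190.0000 → first moment M = |Σ|/6 = 865.0000
R_c = M/A = 865.0000/77.6250 = 11.1433 mm
θ = 139° = 2.426008 rad
V = θ·R_c·A = 2.426008·11.1433·77.6250 = 2098.497 mm³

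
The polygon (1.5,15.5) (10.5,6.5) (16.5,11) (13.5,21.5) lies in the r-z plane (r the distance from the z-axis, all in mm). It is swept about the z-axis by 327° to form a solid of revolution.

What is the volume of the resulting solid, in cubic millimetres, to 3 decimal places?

Volume = 6876.495 mm³

Profile (r,z), 4 vertices: (1.5,15.5) (10.5,6.5) (16.5,11) (13.5,21.5)
edge 0: (1.5,15.5)→(10.5,6.5)  cross = 1.5·6.5 − 10.5·15.5 = -153.0000; (r_i+r_j)·cross = 12·-153.0000 = -1836.0000
edge 1: (10.5,6.5)→(16.5,11)  cross = 10.5·11 − 16.5·6.5 = 8.2500; (r_i+r_j)·cross = 27·8.2500 = 222.7500
edge 2: (16.5,11)→(13.5,21.5)  cross = 16.5·21.5 − 13.5·11 = 206.2500; (r_i+r_j)·cross = 30·206.2500 = 6187.5000
edge 3: (13.5,21.5)→(1.5,15.5)  cross = 13.5·15.5 − 1.5·21.5 = 177.0000; (r_i+r_j)·cross = 15·177.0000 = 2655.0000
Σcross = 238.5000 → A = |Σcross|/2 = 119.2500 mm²
Σ(r_i+r_j)·cross = 7229.2500 → first moment M = |Σ|/6 = 1204.8750
R_c = M/A = 1204.8750/119.2500 = 10.1038 mm
θ = 327° = 5.707227 rad
V = θ·R_c·A = 5.707227·10.1038·119.2500 = 6876.495 mm³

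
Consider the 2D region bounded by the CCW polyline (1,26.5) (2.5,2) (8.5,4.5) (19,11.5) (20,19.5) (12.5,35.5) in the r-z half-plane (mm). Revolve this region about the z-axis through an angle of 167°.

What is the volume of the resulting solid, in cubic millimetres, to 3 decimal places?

Profile (r,z), 6 vertices: (1,26.5) (2.5,2) (8.5,4.5) (19,11.5) (20,19.5) (12.5,35.5)
edge 0: (1,26.5)→(2.5,2)  cross = 1·2 − 2.5·26.5 = -64.2500; (r_i+r_j)·cross = 3.5·-64.2500 = -224.8750
edge 1: (2.5,2)→(8.5,4.5)  cross = 2.5·4.5 − 8.5·2 = -5.7500; (r_i+r_j)·cross = 11·-5.7500 = -63.2500
edge 2: (8.5,4.5)→(19,11.5)  cross = 8.5·11.5 − 19·4.5 = 12.2500; (r_i+r_j)·cross = 27.5·12.2500 = 336.8750
edge 3: (19,11.5)→(20,19.5)  cross = 19·19.5 − 20·11.5 = 140.5000; (r_i+r_j)·cross = 39·140.5000 = 5479.5000
edge 4: (20,19.5)→(12.5,35.5)  cross = 20·35.5 − 12.5·19.5 = 466.2500; (r_i+r_j)·cross = 32.5·466.2500 = 15153.1250
edge 5: (12.5,35.5)→(1,26.5)  cross = 12.5·26.5 − 1·35.5 = 295.7500; (r_i+r_j)·cross = 13.5·295.7500 = 3992.6250
Σcross = 844.7500 → A = |Σcross|/2 = 422.3750 mm²
Σ(r_i+r_j)·cross = 24674.0000 → first moment M = |Σ|/6 = 4112.3333
R_c = M/A = 4112.3333/422.3750 = 9.7362 mm
θ = 167° = 2.914700 rad
V = θ·R_c·A = 2.914700·9.7362·422.3750 = 11986.217 mm³

Volume = 11986.217 mm³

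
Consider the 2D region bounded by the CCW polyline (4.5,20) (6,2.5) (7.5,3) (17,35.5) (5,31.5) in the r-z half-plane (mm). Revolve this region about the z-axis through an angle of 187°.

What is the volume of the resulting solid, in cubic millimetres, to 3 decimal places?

Profile (r,z), 5 vertices: (4.5,20) (6,2.5) (7.5,3) (17,35.5) (5,31.5)
edge 0: (4.5,20)→(6,2.5)  cross = 4.5·2.5 − 6·20 = -108.7500; (r_i+r_j)·cross = 10.5·-108.7500 = -1141.8750
edge 1: (6,2.5)→(7.5,3)  cross = 6·3 − 7.5·2.5 = -0.7500; (r_i+r_j)·cross = 13.5·-0.7500 = -10.1250
edge 2: (7.5,3)→(17,35.5)  cross = 7.5·35.5 − 17·3 = 215.2500; (r_i+r_j)·cross = 24.5·215.2500 = 5273.6250
edge 3: (17,35.5)→(5,31.5)  cross = 17·31.5 − 5·35.5 = 358.0000; (r_i+r_j)·cross = 22·358.0000 = 7876.0000
edge 4: (5,31.5)→(4.5,20)  cross = 5·20 − 4.5·31.5 = -41.7500; (r_i+r_j)·cross = 9.5·-41.7500 = -396.6250
Σcross = 422.0000 → A = |Σcross|/2 = 211.0000 mm²
Σ(r_i+r_j)·cross = 11601.0000 → first moment M = |Σ|/6 = 1933.5000
R_c = M/A = 1933.5000/211.0000 = 9.1635 mm
θ = 187° = 3.263766 rad
V = θ·R_c·A = 3.263766·9.1635·211.0000 = 6310.491 mm³

Volume = 6310.491 mm³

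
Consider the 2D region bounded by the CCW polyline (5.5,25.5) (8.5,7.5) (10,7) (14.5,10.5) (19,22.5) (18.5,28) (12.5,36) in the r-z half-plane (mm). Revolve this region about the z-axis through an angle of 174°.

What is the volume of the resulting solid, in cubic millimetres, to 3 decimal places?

Volume = 9059.118 mm³

Profile (r,z), 7 vertices: (5.5,25.5) (8.5,7.5) (10,7) (14.5,10.5) (19,22.5) (18.5,28) (12.5,36)
edge 0: (5.5,25.5)→(8.5,7.5)  cross = 5.5·7.5 − 8.5·25.5 = -175.5000; (r_i+r_j)·cross = 14·-175.5000 = -2457.0000
edge 1: (8.5,7.5)→(10,7)  cross = 8.5·7 − 10·7.5 = -15.5000; (r_i+r_j)·cross = 18.5·-15.5000 = -286.7500
edge 2: (10,7)→(14.5,10.5)  cross = 10·10.5 − 14.5·7 = 3.5000; (r_i+r_j)·cross = 24.5·3.5000 = 85.7500
edge 3: (14.5,10.5)→(19,22.5)  cross = 14.5·22.5 − 19·10.5 = 126.7500; (r_i+r_j)·cross = 33.5·126.7500 = 4246.1250
edge 4: (19,22.5)→(18.5,28)  cross = 19·28 − 18.5·22.5 = 115.7500; (r_i+r_j)·cross = 37.5·115.7500 = 4340.6250
edge 5: (18.5,28)→(12.5,36)  cross = 18.5·36 − 12.5·28 = 316.0000; (r_i+r_j)·cross = 31·316.0000 = 9796.0000
edge 6: (12.5,36)→(5.5,25.5)  cross = 12.5·25.5 − 5.5·36 = 120.7500; (r_i+r_j)·cross = 18·120.7500 = 2173.5000
Σcross = 491.7500 → A = |Σcross|/2 = 245.8750 mm²
Σ(r_i+r_j)·cross = 17898.2500 → first moment M = |Σ|/6 = 2983.0417
R_c = M/A = 2983.0417/245.8750 = 12.1324 mm
θ = 174° = 3.036873 rad
V = θ·R_c·A = 3.036873·12.1324·245.8750 = 9059.118 mm³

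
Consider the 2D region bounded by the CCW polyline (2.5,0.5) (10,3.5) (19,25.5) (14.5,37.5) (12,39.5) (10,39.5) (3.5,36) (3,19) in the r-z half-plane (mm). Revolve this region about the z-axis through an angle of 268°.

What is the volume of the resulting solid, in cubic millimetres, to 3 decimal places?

Volume = 19066.393 mm³

Profile (r,z), 8 vertices: (2.5,0.5) (10,3.5) (19,25.5) (14.5,37.5) (12,39.5) (10,39.5) (3.5,36) (3,19)
edge 0: (2.5,0.5)→(10,3.5)  cross = 2.5·3.5 − 10·0.5 = 3.7500; (r_i+r_j)·cross = 12.5·3.7500 = 46.8750
edge 1: (10,3.5)→(19,25.5)  cross = 10·25.5 − 19·3.5 = 188.5000; (r_i+r_j)·cross = 29·188.5000 = 5466.5000
edge 2: (19,25.5)→(14.5,37.5)  cross = 19·37.5 − 14.5·25.5 = 342.7500; (r_i+r_j)·cross = 33.5·342.7500 = 11482.1250
edge 3: (14.5,37.5)→(12,39.5)  cross = 14.5·39.5 − 12·37.5 = 122.7500; (r_i+r_j)·cross = 26.5·122.7500 = 3252.8750
edge 4: (12,39.5)→(10,39.5)  cross = 12·39.5 − 10·39.5 = 79.0000; (r_i+r_j)·cross = 22·79.0000 = 1738.0000
edge 5: (10,39.5)→(3.5,36)  cross = 10·36 − 3.5·39.5 = 221.7500; (r_i+r_j)·cross = 13.5·221.7500 = 2993.6250
edge 6: (3.5,36)→(3,19)  cross = 3.5·19 − 3·36 = -41.5000; (r_i+r_j)·cross = 6.5·-41.5000 = -269.7500
edge 7: (3,19)→(2.5,0.5)  cross = 3·0.5 − 2.5·19 = -46.0000; (r_i+r_j)·cross = 5.5·-46.0000 = -253.0000
Σcross = 871.0000 → A = |Σcross|/2 = 435.5000 mm²
Σ(r_i+r_j)·cross = 24457.2500 → first moment M = |Σ|/6 = 4076.2083
R_c = M/A = 4076.2083/435.5000 = 9.3598 mm
θ = 268° = 4.677482 rad
V = θ·R_c·A = 4.677482·9.3598·435.5000 = 19066.393 mm³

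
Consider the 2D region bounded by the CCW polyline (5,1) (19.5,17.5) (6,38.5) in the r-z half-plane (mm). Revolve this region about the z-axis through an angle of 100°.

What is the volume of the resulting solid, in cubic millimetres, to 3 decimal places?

Volume = 4677.810 mm³

Profile (r,z), 3 vertices: (5,1) (19.5,17.5) (6,38.5)
edge 0: (5,1)→(19.5,17.5)  cross = 5·17.5 − 19.5·1 = 68.0000; (r_i+r_j)·cross = 24.5·68.0000 = 1666.0000
edge 1: (19.5,17.5)→(6,38.5)  cross = 19.5·38.5 − 6·17.5 = 645.7500; (r_i+r_j)·cross = 25.5·645.7500 = 16466.6250
edge 2: (6,38.5)→(5,1)  cross = 6·1 − 5·38.5 = -186.5000; (r_i+r_j)·cross = 11·-186.5000 = -2051.5000
Σcross = 527.2500 → A = |Σcross|/2 = 263.6250 mm²
Σ(r_i+r_j)·cross = 16081.1250 → first moment M = |Σ|/6 = 2680.1875
R_c = M/A = 2680.1875/263.6250 = 10.1667 mm
θ = 100° = 1.745329 rad
V = θ·R_c·A = 1.745329·10.1667·263.6250 = 4677.810 mm³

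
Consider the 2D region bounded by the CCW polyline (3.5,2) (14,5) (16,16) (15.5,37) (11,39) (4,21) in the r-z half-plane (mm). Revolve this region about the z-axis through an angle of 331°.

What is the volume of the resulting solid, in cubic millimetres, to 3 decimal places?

Profile (r,z), 6 vertices: (3.5,2) (14,5) (16,16) (15.5,37) (11,39) (4,21)
edge 0: (3.5,2)→(14,5)  cross = 3.5·5 − 14·2 = -10.5000; (r_i+r_j)·cross = 17.5·-10.5000 = -183.7500
edge 1: (14,5)→(16,16)  cross = 14·16 − 16·5 = 144.0000; (r_i+r_j)·cross = 30·144.0000 = 4320.0000
edge 2: (16,16)→(15.5,37)  cross = 16·37 − 15.5·16 = 344.0000; (r_i+r_j)·cross = 31.5·344.0000 = 10836.0000
edge 3: (15.5,37)→(11,39)  cross = 15.5·39 − 11·37 = 197.5000; (r_i+r_j)·cross = 26.5·197.5000 = 5233.7500
edge 4: (11,39)→(4,21)  cross = 11·21 − 4·39 = 75.0000; (r_i+r_j)·cross = 15·75.0000 = 1125.0000
edge 5: (4,21)→(3.5,2)  cross = 4·2 − 3.5·21 = -65.5000; (r_i+r_j)·cross = 7.5·-65.5000 = -491.2500
Σcross = 684.5000 → A = |Σcross|/2 = 342.2500 mm²
Σ(r_i+r_j)·cross = 20839.7500 → first moment M = |Σ|/6 = 3473.2917
R_c = M/A = 3473.2917/342.2500 = 10.1484 mm
θ = 331° = 5.777040 rad
V = θ·R_c·A = 5.777040·10.1484·342.2500 = 20065.344 mm³

Volume = 20065.344 mm³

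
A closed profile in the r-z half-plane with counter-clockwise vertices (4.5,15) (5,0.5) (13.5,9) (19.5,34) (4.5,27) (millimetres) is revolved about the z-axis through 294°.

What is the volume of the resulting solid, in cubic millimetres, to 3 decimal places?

Profile (r,z), 5 vertices: (4.5,15) (5,0.5) (13.5,9) (19.5,34) (4.5,27)
edge 0: (4.5,15)→(5,0.5)  cross = 4.5·0.5 − 5·15 = -72.7500; (r_i+r_j)·cross = 9.5·-72.7500 = -691.1250
edge 1: (5,0.5)→(13.5,9)  cross = 5·9 − 13.5·0.5 = 38.2500; (r_i+r_j)·cross = 18.5·38.2500 = 707.6250
edge 2: (13.5,9)→(19.5,34)  cross = 13.5·34 − 19.5·9 = 283.5000; (r_i+r_j)·cross = 33·283.5000 = 9355.5000
edge 3: (19.5,34)→(4.5,27)  cross = 19.5·27 − 4.5·34 = 373.5000; (r_i+r_j)·cross = 24·373.5000 = 8964.0000
edge 4: (4.5,27)→(4.5,15)  cross = 4.5·15 − 4.5·27 = -54.0000; (r_i+r_j)·cross = 9·-54.0000 = -486.0000
Σcross = 568.5000 → A = |Σcross|/2 = 284.2500 mm²
Σ(r_i+r_j)·cross = 17850.0000 → first moment M = |Σ|/6 = 2975.0000
R_c = M/A = 2975.0000/284.2500 = 10.4661 mm
θ = 294° = 5.131268 rad
V = θ·R_c·A = 5.131268·10.4661·284.2500 = 15265.522 mm³

Volume = 15265.522 mm³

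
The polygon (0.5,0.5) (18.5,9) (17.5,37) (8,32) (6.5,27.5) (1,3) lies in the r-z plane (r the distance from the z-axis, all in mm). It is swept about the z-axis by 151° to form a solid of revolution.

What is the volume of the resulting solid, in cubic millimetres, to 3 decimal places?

Volume = 11300.029 mm³

Profile (r,z), 6 vertices: (0.5,0.5) (18.5,9) (17.5,37) (8,32) (6.5,27.5) (1,3)
edge 0: (0.5,0.5)→(18.5,9)  cross = 0.5·9 − 18.5·0.5 = -4.7500; (r_i+r_j)·cross = 19·-4.7500 = -90.2500
edge 1: (18.5,9)→(17.5,37)  cross = 18.5·37 − 17.5·9 = 527.0000; (r_i+r_j)·cross = 36·527.0000 = 18972.0000
edge 2: (17.5,37)→(8,32)  cross = 17.5·32 − 8·37 = 264.0000; (r_i+r_j)·cross = 25.5·264.0000 = 6732.0000
edge 3: (8,32)→(6.5,27.5)  cross = 8·27.5 − 6.5·32 = 12.0000; (r_i+r_j)·cross = 14.5·12.0000 = 174.0000
edge 4: (6.5,27.5)→(1,3)  cross = 6.5·3 − 1·27.5 = -8.0000; (r_i+r_j)·cross = 7.5·-8.0000 = -60.0000
edge 5: (1,3)→(0.5,0.5)  cross = 1·0.5 − 0.5·3 = -1.0000; (r_i+r_j)·cross = 1.5·-1.0000 = -1.5000
Σcross = 789.2500 → A = |Σcross|/2 = 394.6250 mm²
Σ(r_i+r_j)·cross = 25726.2500 → first moment M = |Σ|/6 = 4287.7083
R_c = M/A = 4287.7083/394.6250 = 10.8653 mm
θ = 151° = 2.635447 rad
V = θ·R_c·A = 2.635447·10.8653·394.6250 = 11300.029 mm³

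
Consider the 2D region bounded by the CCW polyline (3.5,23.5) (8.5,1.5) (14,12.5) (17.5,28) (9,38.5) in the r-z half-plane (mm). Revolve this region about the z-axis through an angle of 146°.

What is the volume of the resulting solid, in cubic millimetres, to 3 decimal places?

Profile (r,z), 5 vertices: (3.5,23.5) (8.5,1.5) (14,12.5) (17.5,28) (9,38.5)
edge 0: (3.5,23.5)→(8.5,1.5)  cross = 3.5·1.5 − 8.5·23.5 = -194.5000; (r_i+r_j)·cross = 12·-194.5000 = -2334.0000
edge 1: (8.5,1.5)→(14,12.5)  cross = 8.5·12.5 − 14·1.5 = 85.2500; (r_i+r_j)·cross = 22.5·85.2500 = 1918.1250
edge 2: (14,12.5)→(17.5,28)  cross = 14·28 − 17.5·12.5 = 173.2500; (r_i+r_j)·cross = 31.5·173.2500 = 5457.3750
edge 3: (17.5,28)→(9,38.5)  cross = 17.5·38.5 − 9·28 = 421.7500; (r_i+r_j)·cross = 26.5·421.7500 = 11176.3750
edge 4: (9,38.5)→(3.5,23.5)  cross = 9·23.5 − 3.5·38.5 = 76.7500; (r_i+r_j)·cross = 12.5·76.7500 = 959.3750
Σcross = 562.5000 → A = |Σcross|/2 = 281.2500 mm²
Σ(r_i+r_j)·cross = 17177.2500 → first moment M = |Σ|/6 = 2862.8750
R_c = M/A = 2862.8750/281.2500 = 10.1791 mm
θ = 146° = 2.548181 rad
V = θ·R_c·A = 2.548181·10.1791·281.2500 = 7295.123 mm³

Volume = 7295.123 mm³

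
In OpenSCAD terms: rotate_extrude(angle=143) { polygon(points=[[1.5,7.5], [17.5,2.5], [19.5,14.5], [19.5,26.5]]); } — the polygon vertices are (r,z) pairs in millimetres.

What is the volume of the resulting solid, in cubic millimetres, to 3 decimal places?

Volume = 6873.907 mm³

Profile (r,z), 4 vertices: (1.5,7.5) (17.5,2.5) (19.5,14.5) (19.5,26.5)
edge 0: (1.5,7.5)→(17.5,2.5)  cross = 1.5·2.5 − 17.5·7.5 = -127.5000; (r_i+r_j)·cross = 19·-127.5000 = -2422.5000
edge 1: (17.5,2.5)→(19.5,14.5)  cross = 17.5·14.5 − 19.5·2.5 = 205.0000; (r_i+r_j)·cross = 37·205.0000 = 7585.0000
edge 2: (19.5,14.5)→(19.5,26.5)  cross = 19.5·26.5 − 19.5·14.5 = 234.0000; (r_i+r_j)·cross = 39·234.0000 = 9126.0000
edge 3: (19.5,26.5)→(1.5,7.5)  cross = 19.5·7.5 − 1.5·26.5 = 106.5000; (r_i+r_j)·cross = 21·106.5000 = 2236.5000
Σcross = 418.0000 → A = |Σcross|/2 = 209.0000 mm²
Σ(r_i+r_j)·cross = 16525.0000 → first moment M = |Σ|/6 = 2754.1667
R_c = M/A = 2754.1667/209.0000 = 13.1778 mm
θ = 143° = 2.495821 rad
V = θ·R_c·A = 2.495821·13.1778·209.0000 = 6873.907 mm³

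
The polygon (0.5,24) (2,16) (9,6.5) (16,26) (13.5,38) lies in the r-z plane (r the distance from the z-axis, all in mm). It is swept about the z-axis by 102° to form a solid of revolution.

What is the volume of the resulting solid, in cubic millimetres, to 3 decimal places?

Profile (r,z), 5 vertices: (0.5,24) (2,16) (9,6.5) (16,26) (13.5,38)
edge 0: (0.5,24)→(2,16)  cross = 0.5·16 − 2·24 = -40.0000; (r_i+r_j)·cross = 2.5·-40.0000 = -100.0000
edge 1: (2,16)→(9,6.5)  cross = 2·6.5 − 9·16 = -131.0000; (r_i+r_j)·cross = 11·-131.0000 = -1441.0000
edge 2: (9,6.5)→(16,26)  cross = 9·26 − 16·6.5 = 130.0000; (r_i+r_j)·cross = 25·130.0000 = 3250.0000
edge 3: (16,26)→(13.5,38)  cross = 16·38 − 13.5·26 = 257.0000; (r_i+r_j)·cross = 29.5·257.0000 = 7581.5000
edge 4: (13.5,38)→(0.5,24)  cross = 13.5·24 − 0.5·38 = 305.0000; (r_i+r_j)·cross = 14·305.0000 = 4270.0000
Σcross = 521.0000 → A = |Σcross|/2 = 260.5000 mm²
Σ(r_i+r_j)·cross = 13560.5000 → first moment M = |Σ|/6 = 2260.0833
R_c = M/A = 2260.0833/260.5000 = 8.6759 mm
θ = 102° = 1.780236 rad
V = θ·R_c·A = 1.780236·8.6759·260.5000 = 4023.481 mm³

Volume = 4023.481 mm³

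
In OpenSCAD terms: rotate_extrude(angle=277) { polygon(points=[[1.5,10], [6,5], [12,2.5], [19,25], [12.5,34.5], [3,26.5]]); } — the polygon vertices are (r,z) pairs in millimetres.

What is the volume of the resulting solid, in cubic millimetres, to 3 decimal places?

Profile (r,z), 6 vertices: (1.5,10) (6,5) (12,2.5) (19,25) (12.5,34.5) (3,26.5)
edge 0: (1.5,10)→(6,5)  cross = 1.5·5 − 6·10 = -52.5000; (r_i+r_j)·cross = 7.5·-52.5000 = -393.7500
edge 1: (6,5)→(12,2.5)  cross = 6·2.5 − 12·5 = -45.0000; (r_i+r_j)·cross = 18·-45.0000 = -810.0000
edge 2: (12,2.5)→(19,25)  cross = 12·25 − 19·2.5 = 252.5000; (r_i+r_j)·cross = 31·252.5000 = 7827.5000
edge 3: (19,25)→(12.5,34.5)  cross = 19·34.5 − 12.5·25 = 343.0000; (r_i+r_j)·cross = 31.5·343.0000 = 10804.5000
edge 4: (12.5,34.5)→(3,26.5)  cross = 12.5·26.5 − 3·34.5 = 227.7500; (r_i+r_j)·cross = 15.5·227.7500 = 3530.1250
edge 5: (3,26.5)→(1.5,10)  cross = 3·10 − 1.5·26.5 = -9.7500; (r_i+r_j)·cross = 4.5·-9.7500 = -43.8750
Σcross = 716.0000 → A = |Σcross|/2 = 358.0000 mm²
Σ(r_i+r_j)·cross = 20914.5000 → first moment M = |Σ|/6 = 3485.7500
R_c = M/A = 3485.7500/358.0000 = 9.7367 mm
θ = 277° = 4.834562 rad
V = θ·R_c·A = 4.834562·9.7367·358.0000 = 16852.075 mm³

Volume = 16852.075 mm³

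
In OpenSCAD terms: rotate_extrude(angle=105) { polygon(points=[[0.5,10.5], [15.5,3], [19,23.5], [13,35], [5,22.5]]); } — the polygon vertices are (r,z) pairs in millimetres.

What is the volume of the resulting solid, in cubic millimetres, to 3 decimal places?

Volume = 6678.590 mm³

Profile (r,z), 5 vertices: (0.5,10.5) (15.5,3) (19,23.5) (13,35) (5,22.5)
edge 0: (0.5,10.5)→(15.5,3)  cross = 0.5·3 − 15.5·10.5 = -161.2500; (r_i+r_j)·cross = 16·-161.2500 = -2580.0000
edge 1: (15.5,3)→(19,23.5)  cross = 15.5·23.5 − 19·3 = 307.2500; (r_i+r_j)·cross = 34.5·307.2500 = 10600.1250
edge 2: (19,23.5)→(13,35)  cross = 19·35 − 13·23.5 = 359.5000; (r_i+r_j)·cross = 32·359.5000 = 11504.0000
edge 3: (13,35)→(5,22.5)  cross = 13·22.5 − 5·35 = 117.5000; (r_i+r_j)·cross = 18·117.5000 = 2115.0000
edge 4: (5,22.5)→(0.5,10.5)  cross = 5·10.5 − 0.5·22.5 = 41.2500; (r_i+r_j)·cross = 5.5·41.2500 = 226.8750
Σcross = 664.2500 → A = |Σcross|/2 = 332.1250 mm²
Σ(r_i+r_j)·cross = 21866.0000 → first moment M = |Σ|/6 = 3644.3333
R_c = M/A = 3644.3333/332.1250 = 10.9728 mm
θ = 105° = 1.832596 rad
V = θ·R_c·A = 1.832596·10.9728·332.1250 = 6678.590 mm³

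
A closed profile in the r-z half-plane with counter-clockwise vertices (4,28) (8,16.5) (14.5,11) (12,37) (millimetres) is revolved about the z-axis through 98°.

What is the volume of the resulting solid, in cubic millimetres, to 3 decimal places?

Profile (r,z), 4 vertices: (4,28) (8,16.5) (14.5,11) (12,37)
edge 0: (4,28)→(8,16.5)  cross = 4·16.5 − 8·28 = -158.0000; (r_i+r_j)·cross = 12·-158.0000 = -1896.0000
edge 1: (8,16.5)→(14.5,11)  cross = 8·11 − 14.5·16.5 = -151.2500; (r_i+r_j)·cross = 22.5·-151.2500 = -3403.1250
edge 2: (14.5,11)→(12,37)  cross = 14.5·37 − 12·11 = 404.5000; (r_i+r_j)·cross = 26.5·404.5000 = 10719.2500
edge 3: (12,37)→(4,28)  cross = 12·28 − 4·37 = 188.0000; (r_i+r_j)·cross = 16·188.0000 = 3008.0000
Σcross = 283.2500 → A = |Σcross|/2 = 141.6250 mm²
Σ(r_i+r_j)·cross = 8428.1250 → first moment M = |Σ|/6 = 1404.6875
R_c = M/A = 1404.6875/141.6250 = 9.9184 mm
θ = 98° = 1.710423 rad
V = θ·R_c·A = 1.710423·9.9184·141.6250 = 2402.609 mm³

Volume = 2402.609 mm³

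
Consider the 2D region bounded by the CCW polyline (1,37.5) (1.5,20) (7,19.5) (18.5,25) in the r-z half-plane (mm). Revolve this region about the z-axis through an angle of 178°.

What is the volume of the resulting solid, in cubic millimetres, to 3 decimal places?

Profile (r,z), 4 vertices: (1,37.5) (1.5,20) (7,19.5) (18.5,25)
edge 0: (1,37.5)→(1.5,20)  cross = 1·20 − 1.5·37.5 = -36.2500; (r_i+r_j)·cross = 2.5·-36.2500 = -90.6250
edge 1: (1.5,20)→(7,19.5)  cross = 1.5·19.5 − 7·20 = -110.7500; (r_i+r_j)·cross = 8.5·-110.7500 = -941.3750
edge 2: (7,19.5)→(18.5,25)  cross = 7·25 − 18.5·19.5 = -185.7500; (r_i+r_j)·cross = 25.5·-185.7500 = -4736.6250
edge 3: (18.5,25)→(1,37.5)  cross = 18.5·37.5 − 1·25 = 668.7500; (r_i+r_j)·cross = 19.5·668.7500 = 13040.6250
Σcross = 336.0000 → A = |Σcross|/2 = 168.0000 mm²
Σ(r_i+r_j)·cross = 7272.0000 → first moment M = |Σ|/6 = 1212.0000
R_c = M/A = 1212.0000/168.0000 = 7.2143 mm
θ = 178° = 3.106686 rad
V = θ·R_c·A = 3.106686·7.2143·168.0000 = 3765.304 mm³

Volume = 3765.304 mm³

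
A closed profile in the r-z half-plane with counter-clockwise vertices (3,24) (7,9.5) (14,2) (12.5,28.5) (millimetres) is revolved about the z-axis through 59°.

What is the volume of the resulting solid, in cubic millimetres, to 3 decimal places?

Volume = 1603.269 mm³

Profile (r,z), 4 vertices: (3,24) (7,9.5) (14,2) (12.5,28.5)
edge 0: (3,24)→(7,9.5)  cross = 3·9.5 − 7·24 = -139.5000; (r_i+r_j)·cross = 10·-139.5000 = -1395.0000
edge 1: (7,9.5)→(14,2)  cross = 7·2 − 14·9.5 = -119.0000; (r_i+r_j)·cross = 21·-119.0000 = -2499.0000
edge 2: (14,2)→(12.5,28.5)  cross = 14·28.5 − 12.5·2 = 374.0000; (r_i+r_j)·cross = 26.5·374.0000 = 9911.0000
edge 3: (12.5,28.5)→(3,24)  cross = 12.5·24 − 3·28.5 = 214.5000; (r_i+r_j)·cross = 15.5·214.5000 = 3324.7500
Σcross = 330.0000 → A = |Σcross|/2 = 165.0000 mm²
Σ(r_i+r_j)·cross = 9341.7500 → first moment M = |Σ|/6 = 1556.9583
R_c = M/A = 1556.9583/165.0000 = 9.4361 mm
θ = 59° = 1.029744 rad
V = θ·R_c·A = 1.029744·9.4361·165.0000 = 1603.269 mm³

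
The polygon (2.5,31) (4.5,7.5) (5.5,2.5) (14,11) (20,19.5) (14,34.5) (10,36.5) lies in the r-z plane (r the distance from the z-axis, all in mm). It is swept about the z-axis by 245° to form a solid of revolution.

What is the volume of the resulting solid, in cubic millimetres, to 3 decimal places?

Profile (r,z), 7 vertices: (2.5,31) (4.5,7.5) (5.5,2.5) (14,11) (20,19.5) (14,34.5) (10,36.5)
edge 0: (2.5,31)→(4.5,7.5)  cross = 2.5·7.5 − 4.5·31 = -120.7500; (r_i+r_j)·cross = 7·-120.7500 = -845.2500
edge 1: (4.5,7.5)→(5.5,2.5)  cross = 4.5·2.5 − 5.5·7.5 = -30.0000; (r_i+r_j)·cross = 10·-30.0000 = -300.0000
edge 2: (5.5,2.5)→(14,11)  cross = 5.5·11 − 14·2.5 = 25.5000; (r_i+r_j)·cross = 19.5·25.5000 = 497.2500
edge 3: (14,11)→(20,19.5)  cross = 14·19.5 − 20·11 = 53.0000; (r_i+r_j)·cross = 34·53.0000 = 1802.0000
edge 4: (20,19.5)→(14,34.5)  cross = 20·34.5 − 14·19.5 = 417.0000; (r_i+r_j)·cross = 34·417.0000 = 14178.0000
edge 5: (14,34.5)→(10,36.5)  cross = 14·36.5 − 10·34.5 = 166.0000; (r_i+r_j)·cross = 24·166.0000 = 3984.0000
edge 6: (10,36.5)→(2.5,31)  cross = 10·31 − 2.5·36.5 = 218.7500; (r_i+r_j)·cross = 12.5·218.7500 = 2734.3750
Σcross = 729.5000 → A = |Σcross|/2 = 364.7500 mm²
Σ(r_i+r_j)·cross = 22050.3750 → first moment M = |Σ|/6 = 3675.0625
R_c = M/A = 3675.0625/364.7500 = 10.0756 mm
θ = 245° = 4.276057 rad
V = θ·R_c·A = 4.276057·10.0756·364.7500 = 15714.776 mm³

Volume = 15714.776 mm³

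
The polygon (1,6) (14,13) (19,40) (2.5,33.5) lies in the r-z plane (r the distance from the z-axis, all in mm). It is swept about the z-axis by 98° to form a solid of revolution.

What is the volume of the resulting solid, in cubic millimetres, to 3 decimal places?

Volume = 5910.651 mm³

Profile (r,z), 4 vertices: (1,6) (14,13) (19,40) (2.5,33.5)
edge 0: (1,6)→(14,13)  cross = 1·13 − 14·6 = -71.0000; (r_i+r_j)·cross = 15·-71.0000 = -1065.0000
edge 1: (14,13)→(19,40)  cross = 14·40 − 19·13 = 313.0000; (r_i+r_j)·cross = 33·313.0000 = 10329.0000
edge 2: (19,40)→(2.5,33.5)  cross = 19·33.5 − 2.5·40 = 536.5000; (r_i+r_j)·cross = 21.5·536.5000 = 11534.7500
edge 3: (2.5,33.5)→(1,6)  cross = 2.5·6 − 1·33.5 = -18.5000; (r_i+r_j)·cross = 3.5·-18.5000 = -64.7500
Σcross = 760.0000 → A = |Σcross|/2 = 380.0000 mm²
Σ(r_i+r_j)·cross = 20734.0000 → first moment M = |Σ|/6 = 3455.6667
R_c = M/A = 3455.6667/380.0000 = 9.0939 mm
θ = 98° = 1.710423 rad
V = θ·R_c·A = 1.710423·9.0939·380.0000 = 5910.651 mm³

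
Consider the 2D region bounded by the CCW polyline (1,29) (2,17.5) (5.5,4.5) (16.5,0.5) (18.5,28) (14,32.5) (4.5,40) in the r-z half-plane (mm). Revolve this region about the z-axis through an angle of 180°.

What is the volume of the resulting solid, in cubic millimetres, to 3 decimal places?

Volume = 14896.451 mm³

Profile (r,z), 7 vertices: (1,29) (2,17.5) (5.5,4.5) (16.5,0.5) (18.5,28) (14,32.5) (4.5,40)
edge 0: (1,29)→(2,17.5)  cross = 1·17.5 − 2·29 = -40.5000; (r_i+r_j)·cross = 3·-40.5000 = -121.5000
edge 1: (2,17.5)→(5.5,4.5)  cross = 2·4.5 − 5.5·17.5 = -87.2500; (r_i+r_j)·cross = 7.5·-87.2500 = -654.3750
edge 2: (5.5,4.5)→(16.5,0.5)  cross = 5.5·0.5 − 16.5·4.5 = -71.5000; (r_i+r_j)·cross = 22·-71.5000 = -1573.0000
edge 3: (16.5,0.5)→(18.5,28)  cross = 16.5·28 − 18.5·0.5 = 452.7500; (r_i+r_j)·cross = 35·452.7500 = 15846.2500
edge 4: (18.5,28)→(14,32.5)  cross = 18.5·32.5 − 14·28 = 209.2500; (r_i+r_j)·cross = 32.5·209.2500 = 6800.6250
edge 5: (14,32.5)→(4.5,40)  cross = 14·40 − 4.5·32.5 = 413.7500; (r_i+r_j)·cross = 18.5·413.7500 = 7654.3750
edge 6: (4.5,40)→(1,29)  cross = 4.5·29 − 1·40 = 90.5000; (r_i+r_j)·cross = 5.5·90.5000 = 497.7500
Σcross = 967.0000 → A = |Σcross|/2 = 483.5000 mm²
Σ(r_i+r_j)·cross = 28450.1250 → first moment M = |Σ|/6 = 4741.6875
R_c = M/A = 4741.6875/483.5000 = 9.8070 mm
θ = 180° = 3.141593 rad
V = θ·R_c·A = 3.141593·9.8070·483.5000 = 14896.451 mm³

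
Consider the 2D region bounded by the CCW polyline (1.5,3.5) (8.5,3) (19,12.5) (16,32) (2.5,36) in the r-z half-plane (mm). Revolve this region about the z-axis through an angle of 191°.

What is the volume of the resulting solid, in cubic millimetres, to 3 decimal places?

Volume = 13543.706 mm³

Profile (r,z), 5 vertices: (1.5,3.5) (8.5,3) (19,12.5) (16,32) (2.5,36)
edge 0: (1.5,3.5)→(8.5,3)  cross = 1.5·3 − 8.5·3.5 = -25.2500; (r_i+r_j)·cross = 10·-25.2500 = -252.5000
edge 1: (8.5,3)→(19,12.5)  cross = 8.5·12.5 − 19·3 = 49.2500; (r_i+r_j)·cross = 27.5·49.2500 = 1354.3750
edge 2: (19,12.5)→(16,32)  cross = 19·32 − 16·12.5 = 408.0000; (r_i+r_j)·cross = 35·408.0000 = 14280.0000
edge 3: (16,32)→(2.5,36)  cross = 16·36 − 2.5·32 = 496.0000; (r_i+r_j)·cross = 18.5·496.0000 = 9176.0000
edge 4: (2.5,36)→(1.5,3.5)  cross = 2.5·3.5 − 1.5·36 = -45.2500; (r_i+r_j)·cross = 4·-45.2500 = -181.0000
Σcross = 882.7500 → A = |Σcross|/2 = 441.3750 mm²
Σ(r_i+r_j)·cross = 24376.8750 → first moment M = |Σ|/6 = 4062.8125
R_c = M/A = 4062.8125/441.3750 = 9.2049 mm
θ = 191° = 3.333579 rad
V = θ·R_c·A = 3.333579·9.2049·441.3750 = 13543.706 mm³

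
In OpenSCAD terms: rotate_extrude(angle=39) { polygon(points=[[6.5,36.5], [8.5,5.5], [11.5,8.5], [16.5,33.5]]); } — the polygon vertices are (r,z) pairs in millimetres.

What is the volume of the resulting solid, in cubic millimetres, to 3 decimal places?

Profile (r,z), 4 vertices: (6.5,36.5) (8.5,5.5) (11.5,8.5) (16.5,33.5)
edge 0: (6.5,36.5)→(8.5,5.5)  cross = 6.5·5.5 − 8.5·36.5 = -274.5000; (r_i+r_j)·cross = 15·-274.5000 = -4117.5000
edge 1: (8.5,5.5)→(11.5,8.5)  cross = 8.5·8.5 − 11.5·5.5 = 9.0000; (r_i+r_j)·cross = 20·9.0000 = 180.0000
edge 2: (11.5,8.5)→(16.5,33.5)  cross = 11.5·33.5 − 16.5·8.5 = 245.0000; (r_i+r_j)·cross = 28·245.0000 = 6860.0000
edge 3: (16.5,33.5)→(6.5,36.5)  cross = 16.5·36.5 − 6.5·33.5 = 384.5000; (r_i+r_j)·cross = 23·384.5000 = 8843.5000
Σcross = 364.0000 → A = |Σcross|/2 = 182.0000 mm²
Σ(r_i+r_j)·cross = 11766.0000 → first moment M = |Σ|/6 = 1961.0000
R_c = M/A = 1961.0000/182.0000 = 10.7747 mm
θ = 39° = 0.680678 rad
V = θ·R_c·A = 0.680678·10.7747·182.0000 = 1334.810 mm³

Volume = 1334.810 mm³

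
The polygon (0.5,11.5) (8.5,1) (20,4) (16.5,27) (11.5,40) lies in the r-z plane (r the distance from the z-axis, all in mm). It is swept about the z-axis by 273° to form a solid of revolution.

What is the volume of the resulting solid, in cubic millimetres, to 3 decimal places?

Profile (r,z), 5 vertices: (0.5,11.5) (8.5,1) (20,4) (16.5,27) (11.5,40)
edge 0: (0.5,11.5)→(8.5,1)  cross = 0.5·1 − 8.5·11.5 = -97.2500; (r_i+r_j)·cross = 9·-97.2500 = -875.2500
edge 1: (8.5,1)→(20,4)  cross = 8.5·4 − 20·1 = 14.0000; (r_i+r_j)·cross = 28.5·14.0000 = 399.0000
edge 2: (20,4)→(16.5,27)  cross = 20·27 − 16.5·4 = 474.0000; (r_i+r_j)·cross = 36.5·474.0000 = 17301.0000
edge 3: (16.5,27)→(11.5,40)  cross = 16.5·40 − 11.5·27 = 349.5000; (r_i+r_j)·cross = 28·349.5000 = 9786.0000
edge 4: (11.5,40)→(0.5,11.5)  cross = 11.5·11.5 − 0.5·40 = 112.2500; (r_i+r_j)·cross = 12·112.2500 = 1347.0000
Σcross = 852.5000 → A = |Σcross|/2 = 426.2500 mm²
Σ(r_i+r_j)·cross = 27957.7500 → first moment M = |Σ|/6 = 4659.6250
R_c = M/A = 4659.6250/426.2500 = 10.9317 mm
θ = 273° = 4.764749 rad
V = θ·R_c·A = 4.764749·10.9317·426.2500 = 22201.943 mm³

Volume = 22201.943 mm³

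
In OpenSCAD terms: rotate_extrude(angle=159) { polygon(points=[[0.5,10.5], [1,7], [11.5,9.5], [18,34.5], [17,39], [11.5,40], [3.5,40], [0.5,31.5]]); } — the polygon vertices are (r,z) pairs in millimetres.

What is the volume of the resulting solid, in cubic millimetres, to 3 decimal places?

Volume = 9968.237 mm³

Profile (r,z), 8 vertices: (0.5,10.5) (1,7) (11.5,9.5) (18,34.5) (17,39) (11.5,40) (3.5,40) (0.5,31.5)
edge 0: (0.5,10.5)→(1,7)  cross = 0.5·7 − 1·10.5 = -7.0000; (r_i+r_j)·cross = 1.5·-7.0000 = -10.5000
edge 1: (1,7)→(11.5,9.5)  cross = 1·9.5 − 11.5·7 = -71.0000; (r_i+r_j)·cross = 12.5·-71.0000 = -887.5000
edge 2: (11.5,9.5)→(18,34.5)  cross = 11.5·34.5 − 18·9.5 = 225.7500; (r_i+r_j)·cross = 29.5·225.7500 = 6659.6250
edge 3: (18,34.5)→(17,39)  cross = 18·39 − 17·34.5 = 115.5000; (r_i+r_j)·cross = 35·115.5000 = 4042.5000
edge 4: (17,39)→(11.5,40)  cross = 17·40 − 11.5·39 = 231.5000; (r_i+r_j)·cross = 28.5·231.5000 = 6597.7500
edge 5: (11.5,40)→(3.5,40)  cross = 11.5·40 − 3.5·40 = 320.0000; (r_i+r_j)·cross = 15·320.0000 = 4800.0000
edge 6: (3.5,40)→(0.5,31.5)  cross = 3.5·31.5 − 0.5·40 = 90.2500; (r_i+r_j)·cross = 4·90.2500 = 361.0000
edge 7: (0.5,31.5)→(0.5,10.5)  cross = 0.5·10.5 − 0.5·31.5 = -10.5000; (r_i+r_j)·cross = 1·-10.5000 = -10.5000
Σcross = 894.5000 → A = |Σcross|/2 = 447.2500 mm²
Σ(r_i+r_j)·cross = 21552.3750 → first moment M = |Σ|/6 = 3592.0625
R_c = M/A = 3592.0625/447.2500 = 8.0314 mm
θ = 159° = 2.775074 rad
V = θ·R_c·A = 2.775074·8.0314·447.2500 = 9968.237 mm³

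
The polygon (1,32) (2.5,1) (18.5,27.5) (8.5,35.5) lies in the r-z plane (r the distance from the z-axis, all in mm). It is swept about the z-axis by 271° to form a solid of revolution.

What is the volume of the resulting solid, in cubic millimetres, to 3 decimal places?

Volume = 11388.278 mm³

Profile (r,z), 4 vertices: (1,32) (2.5,1) (18.5,27.5) (8.5,35.5)
edge 0: (1,32)→(2.5,1)  cross = 1·1 − 2.5·32 = -79.0000; (r_i+r_j)·cross = 3.5·-79.0000 = -276.5000
edge 1: (2.5,1)→(18.5,27.5)  cross = 2.5·27.5 − 18.5·1 = 50.2500; (r_i+r_j)·cross = 21·50.2500 = 1055.2500
edge 2: (18.5,27.5)→(8.5,35.5)  cross = 18.5·35.5 − 8.5·27.5 = 423.0000; (r_i+r_j)·cross = 27·423.0000 = 11421.0000
edge 3: (8.5,35.5)→(1,32)  cross = 8.5·32 − 1·35.5 = 236.5000; (r_i+r_j)·cross = 9.5·236.5000 = 2246.7500
Σcross = 630.7500 → A = |Σcross|/2 = 315.3750 mm²
Σ(r_i+r_j)·cross = 14446.5000 → first moment M = |Σ|/6 = 2407.7500
R_c = M/A = 2407.7500/315.3750 = 7.6346 mm
θ = 271° = 4.729842 rad
V = θ·R_c·A = 4.729842·7.6346·315.3750 = 11388.278 mm³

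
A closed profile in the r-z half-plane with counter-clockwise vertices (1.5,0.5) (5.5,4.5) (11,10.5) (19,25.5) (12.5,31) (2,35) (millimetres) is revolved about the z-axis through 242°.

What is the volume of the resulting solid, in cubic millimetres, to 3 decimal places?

Profile (r,z), 6 vertices: (1.5,0.5) (5.5,4.5) (11,10.5) (19,25.5) (12.5,31) (2,35)
edge 0: (1.5,0.5)→(5.5,4.5)  cross = 1.5·4.5 − 5.5·0.5 = 4.0000; (r_i+r_j)·cross = 7·4.0000 = 28.0000
edge 1: (5.5,4.5)→(11,10.5)  cross = 5.5·10.5 − 11·4.5 = 8.2500; (r_i+r_j)·cross = 16.5·8.2500 = 136.1250
edge 2: (11,10.5)→(19,25.5)  cross = 11·25.5 − 19·10.5 = 81.0000; (r_i+r_j)·cross = 30·81.0000 = 2430.0000
edge 3: (19,25.5)→(12.5,31)  cross = 19·31 − 12.5·25.5 = 270.2500; (r_i+r_j)·cross = 31.5·270.2500 = 8512.8750
edge 4: (12.5,31)→(2,35)  cross = 12.5·35 − 2·31 = 375.5000; (r_i+r_j)·cross = 14.5·375.5000 = 5444.7500
edge 5: (2,35)→(1.5,0.5)  cross = 2·0.5 − 1.5·35 = -51.5000; (r_i+r_j)·cross = 3.5·-51.5000 = -180.2500
Σcross = 687.5000 → A = |Σcross|/2 = 343.7500 mm²
Σ(r_i+r_j)·cross = 16371.5000 → first moment M = |Σ|/6 = 2728.5833
R_c = M/A = 2728.5833/343.7500 = 7.9377 mm
θ = 242° = 4.223697 rad
V = θ·R_c·A = 4.223697·7.9377·343.7500 = 11524.709 mm³

Volume = 11524.709 mm³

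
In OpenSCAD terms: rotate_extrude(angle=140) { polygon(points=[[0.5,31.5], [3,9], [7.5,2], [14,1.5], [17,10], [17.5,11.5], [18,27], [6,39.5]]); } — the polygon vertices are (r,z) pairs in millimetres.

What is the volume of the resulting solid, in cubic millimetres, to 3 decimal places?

Volume = 10847.847 mm³

Profile (r,z), 8 vertices: (0.5,31.5) (3,9) (7.5,2) (14,1.5) (17,10) (17.5,11.5) (18,27) (6,39.5)
edge 0: (0.5,31.5)→(3,9)  cross = 0.5·9 − 3·31.5 = -90.0000; (r_i+r_j)·cross = 3.5·-90.0000 = -315.0000
edge 1: (3,9)→(7.5,2)  cross = 3·2 − 7.5·9 = -61.5000; (r_i+r_j)·cross = 10.5·-61.5000 = -645.7500
edge 2: (7.5,2)→(14,1.5)  cross = 7.5·1.5 − 14·2 = -16.7500; (r_i+r_j)·cross = 21.5·-16.7500 = -360.1250
edge 3: (14,1.5)→(17,10)  cross = 14·10 − 17·1.5 = 114.5000; (r_i+r_j)·cross = 31·114.5000 = 3549.5000
edge 4: (17,10)→(17.5,11.5)  cross = 17·11.5 − 17.5·10 = 20.5000; (r_i+r_j)·cross = 34.5·20.5000 = 707.2500
edge 5: (17.5,11.5)→(18,27)  cross = 17.5·27 − 18·11.5 = 265.5000; (r_i+r_j)·cross = 35.5·265.5000 = 9425.2500
edge 6: (18,27)→(6,39.5)  cross = 18·39.5 − 6·27 = 549.0000; (r_i+r_j)·cross = 24·549.0000 = 13176.0000
edge 7: (6,39.5)→(0.5,31.5)  cross = 6·31.5 − 0.5·39.5 = 169.2500; (r_i+r_j)·cross = 6.5·169.2500 = 1100.1250
Σcross = 950.5000 → A = |Σcross|/2 = 475.2500 mm²
Σ(r_i+r_j)·cross = 26637.2500 → first moment M = |Σ|/6 = 4439.5417
R_c = M/A = 4439.5417/475.2500 = 9.3415 mm
θ = 140° = 2.443461 rad
V = θ·R_c·A = 2.443461·9.3415·475.2500 = 10847.847 mm³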